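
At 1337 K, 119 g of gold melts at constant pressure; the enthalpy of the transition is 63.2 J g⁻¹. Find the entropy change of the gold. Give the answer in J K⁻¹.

Heat absorbed by the substance: Q = mL = 119 × 63.2 = 7520.8 J.
At constant T, ΔS = Q_rev/T = 7520.8 / 1337 = 5.63 J/K.

ΔS = 5.63 J/K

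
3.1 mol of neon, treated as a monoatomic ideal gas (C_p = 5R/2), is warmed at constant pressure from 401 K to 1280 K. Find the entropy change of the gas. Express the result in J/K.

ΔS = 74.8 J/K

At constant pressure, ΔS = nC_p ln(T₂/T₁) with C_p = 5R/2 = 20.79 J mol⁻¹ K⁻¹.
ΔS = 3.1 × 20.79 × ln(1280/401) = 74.8 J/K.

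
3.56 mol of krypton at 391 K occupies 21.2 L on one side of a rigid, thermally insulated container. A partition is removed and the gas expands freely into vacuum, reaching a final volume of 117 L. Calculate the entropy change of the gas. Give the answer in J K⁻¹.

ΔS_gas = 50.6 J/K

For an ideal gas in free expansion Q = 0 and W = 0, so T is unchanged.
Entropy is a state function; using a reversible isothermal path, ΔS_gas = nR ln(V₂/V₁) = 3.56 × 8.314 × ln(117/21.2) = 50.6 J/K.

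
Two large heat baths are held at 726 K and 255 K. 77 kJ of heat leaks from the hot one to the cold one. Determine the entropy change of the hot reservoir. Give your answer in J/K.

ΔS_hot = -106 J/K

The hot reservoir loses heat Q, so ΔS_hot = −Q/T_H = −77000/726 = -106 J/K.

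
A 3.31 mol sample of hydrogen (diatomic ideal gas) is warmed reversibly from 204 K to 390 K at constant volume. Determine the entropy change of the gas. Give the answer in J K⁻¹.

At constant volume, ΔS = nC_V ln(T₂/T₁) with C_V = 5R/2 = 20.79 J mol⁻¹ K⁻¹.
ΔS = 3.31 × 20.79 × ln(390/204) = 44.6 J/K.

ΔS = 44.6 J/K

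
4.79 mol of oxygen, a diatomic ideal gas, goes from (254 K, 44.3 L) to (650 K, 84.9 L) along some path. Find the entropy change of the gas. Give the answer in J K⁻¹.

Entropy is a state function: ΔS = nC_V ln(T₂/T₁) + nR ln(V₂/V₁), with C_V = 5R/2 = 20.79 J mol⁻¹ K⁻¹ for a diatomic ideal gas.
ΔS = 4.79 × [20.79 × ln(650/254) + 8.314 × ln(84.9/44.3)] = 119 J/K.

ΔS = 119 J/K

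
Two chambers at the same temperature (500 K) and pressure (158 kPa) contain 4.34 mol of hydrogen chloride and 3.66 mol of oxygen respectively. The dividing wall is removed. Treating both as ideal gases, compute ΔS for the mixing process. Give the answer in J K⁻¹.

ΔS_mix = 45.9 J/K

Mole fractions: x_A = 4.34/8 = 0.542, x_B = 0.458.
ΔS_mix = −R(n_A ln x_A + n_B ln x_B) = −8.314 × (4.34 ln 0.542 + 3.66 ln 0.458) = 45.9 J/K.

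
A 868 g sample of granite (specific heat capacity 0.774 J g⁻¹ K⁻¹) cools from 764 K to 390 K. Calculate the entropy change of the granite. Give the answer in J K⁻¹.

ΔS = ∫dQ_rev/T = m c ln(T₂/T₁) = 868 × 0.774 × ln(390/764) = -452 J/K.

ΔS = -452 J/K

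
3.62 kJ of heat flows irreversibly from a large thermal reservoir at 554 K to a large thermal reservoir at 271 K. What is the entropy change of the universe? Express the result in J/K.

ΔS_total = 6.82 J/K

ΔS_hot = −Q/T_H = −3620/554 = -6.5343 J/K and ΔS_cold = +Q/T_C = 3620/271 = 13.358 J/K.
ΔS_total = -6.5343 + 13.358 = 6.82 J/K, positive as the second law requires.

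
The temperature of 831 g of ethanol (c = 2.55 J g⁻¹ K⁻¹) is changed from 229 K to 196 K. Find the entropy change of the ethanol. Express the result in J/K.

ΔS = -330 J/K

ΔS = ∫dQ_rev/T = m c ln(T₂/T₁) = 831 × 2.55 × ln(196/229) = -330 J/K.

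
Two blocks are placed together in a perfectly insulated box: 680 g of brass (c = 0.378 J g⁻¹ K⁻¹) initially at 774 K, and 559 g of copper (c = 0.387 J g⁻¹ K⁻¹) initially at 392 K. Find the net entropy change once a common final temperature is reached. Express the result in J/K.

ΔS_total = 26.2 J/K

Energy balance: T_f = (m₁c₁T₁ + m₂c₂T₂)/(m₁c₁ + m₂c₂) = 599.42 K.
ΔS₁ = m₁c₁ ln(T_f/T₁) = 257.04 × ln(599.42/774) = -65.7 J/K.
ΔS₂ = m₂c₂ ln(T_f/T₂) = 216.333 × ln(599.42/392) = 91.88 J/K.
ΔS_total = -65.7 + 91.88 = 26.2 J/K.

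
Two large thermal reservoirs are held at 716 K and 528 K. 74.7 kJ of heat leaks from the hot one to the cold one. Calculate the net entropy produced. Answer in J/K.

ΔS_hot = −Q/T_H = −74700/716 = -104.33 J/K and ΔS_cold = +Q/T_C = 74700/528 = 141.48 J/K.
ΔS_total = -104.33 + 141.48 = 37.1 J/K, positive as the second law requires.

ΔS_total = 37.1 J/K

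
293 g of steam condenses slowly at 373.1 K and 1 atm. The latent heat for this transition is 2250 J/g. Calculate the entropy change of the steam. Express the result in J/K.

ΔS = -1770 J/K

Heat released by the substance: Q = −mL = −293 × 2250 = −659250 J.
At constant T, ΔS = Q_rev/T = −659250 / 373.1 = -1770 J/K.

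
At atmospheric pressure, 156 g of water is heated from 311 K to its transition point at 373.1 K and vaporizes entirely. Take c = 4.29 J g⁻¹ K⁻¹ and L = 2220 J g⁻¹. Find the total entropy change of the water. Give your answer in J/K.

ΔS = 1050 J/K

Warming step: ΔS₁ = m c ln(T_tr/T_i) = 156 × 4.29 × ln(373.1/311) = 121.8 J/K.
Phase change: ΔS₂ = +mL/T_tr = 156 × 2220 / 373.1 = 928.2 J/K.
ΔS_total = (121.8) + (928.2) = 1050 J/K.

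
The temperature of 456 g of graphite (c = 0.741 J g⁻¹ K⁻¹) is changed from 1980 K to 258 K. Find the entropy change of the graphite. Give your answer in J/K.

ΔS = ∫dQ_rev/T = m c ln(T₂/T₁) = 456 × 0.741 × ln(258/1980) = -689 J/K.

ΔS = -689 J/K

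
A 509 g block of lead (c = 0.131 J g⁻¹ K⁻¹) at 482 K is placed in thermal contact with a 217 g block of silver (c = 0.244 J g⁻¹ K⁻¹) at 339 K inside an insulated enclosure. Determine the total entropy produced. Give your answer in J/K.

ΔS_total = 1.79 J/K

Energy balance: T_f = (m₁c₁T₁ + m₂c₂T₂)/(m₁c₁ + m₂c₂) = 418.71 K.
ΔS₁ = m₁c₁ ln(T_f/T₁) = 66.679 × ln(418.71/482) = -9.387 J/K.
ΔS₂ = m₂c₂ ln(T_f/T₂) = 52.948 × ln(418.71/339) = 11.18 J/K.
ΔS_total = -9.387 + 11.18 = 1.79 J/K.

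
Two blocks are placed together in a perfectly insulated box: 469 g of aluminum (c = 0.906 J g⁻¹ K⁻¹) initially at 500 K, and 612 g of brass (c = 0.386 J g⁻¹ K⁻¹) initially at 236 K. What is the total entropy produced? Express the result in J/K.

Energy balance: T_f = (m₁c₁T₁ + m₂c₂T₂)/(m₁c₁ + m₂c₂) = 405.67 K.
ΔS₁ = m₁c₁ ln(T_f/T₁) = 424.914 × ln(405.67/500) = -88.835 J/K.
ΔS₂ = m₂c₂ ln(T_f/T₂) = 236.232 × ln(405.67/236) = 127.97 J/K.
ΔS_total = -88.835 + 127.97 = 39.1 J/K.

ΔS_total = 39.1 J/K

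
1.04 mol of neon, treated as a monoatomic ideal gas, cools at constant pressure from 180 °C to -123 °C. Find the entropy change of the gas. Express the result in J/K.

In kelvin: T₁ = 453.15 K, T₂ = 150.15 K. At constant pressure, ΔS = nC_p ln(T₂/T₁) with C_p = 5R/2 = 20.79 J mol⁻¹ K⁻¹.
ΔS = 1.04 × 20.79 × ln(150.15/453.15) = -23.9 J/K.

ΔS = -23.9 J/K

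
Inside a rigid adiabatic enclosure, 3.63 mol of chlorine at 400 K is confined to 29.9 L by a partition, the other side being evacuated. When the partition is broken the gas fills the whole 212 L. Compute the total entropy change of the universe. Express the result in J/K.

ΔS_universe = 59.1 J/K

For an ideal gas in free expansion Q = 0 and W = 0, so T is unchanged.
Entropy is a state function; using a reversible isothermal path, ΔS_gas = nR ln(V₂/V₁) = 3.63 × 8.314 × ln(212/29.9) = 59.1 J/K.
The insulated surroundings exchange no heat, so ΔS_surr = 0 and ΔS_universe = ΔS_gas.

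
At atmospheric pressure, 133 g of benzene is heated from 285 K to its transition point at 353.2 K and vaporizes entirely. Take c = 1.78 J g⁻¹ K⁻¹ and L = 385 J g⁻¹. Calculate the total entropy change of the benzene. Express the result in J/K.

Warming step: ΔS₁ = m c ln(T_tr/T_i) = 133 × 1.78 × ln(353.2/285) = 50.79 J/K.
Phase change: ΔS₂ = +mL/T_tr = 133 × 385 / 353.2 = 145 J/K.
ΔS_total = (50.79) + (145) = 196 J/K.

ΔS = 196 J/K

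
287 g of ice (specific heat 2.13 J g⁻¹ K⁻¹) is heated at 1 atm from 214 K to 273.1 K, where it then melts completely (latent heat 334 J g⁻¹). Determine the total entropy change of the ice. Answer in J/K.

ΔS = 500 J/K

Warming step: ΔS₁ = m c ln(T_tr/T_i) = 287 × 2.13 × ln(273.1/214) = 149.1 J/K.
Phase change: ΔS₂ = +mL/T_tr = 287 × 334 / 273.1 = 351 J/K.
ΔS_total = (149.1) + (351) = 500 J/K.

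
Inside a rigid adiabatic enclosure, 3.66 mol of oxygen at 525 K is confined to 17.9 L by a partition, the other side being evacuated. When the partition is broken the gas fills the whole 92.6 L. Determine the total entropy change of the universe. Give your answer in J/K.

No heat is exchanged and no work is done, so the ideal-gas temperature stays constant.
Entropy is a state function; using a reversible isothermal path, ΔS_gas = nR ln(V₂/V₁) = 3.66 × 8.314 × ln(92.6/17.9) = 50 J/K.
The insulated surroundings exchange no heat, so ΔS_surr = 0 and ΔS_universe = ΔS_gas.

ΔS_universe = 50 J/K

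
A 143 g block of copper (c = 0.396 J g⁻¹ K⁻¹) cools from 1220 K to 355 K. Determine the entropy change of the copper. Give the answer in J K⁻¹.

ΔS = ∫dQ_rev/T = m c ln(T₂/T₁) = 143 × 0.396 × ln(355/1220) = -69.9 J/K.

ΔS = -69.9 J/K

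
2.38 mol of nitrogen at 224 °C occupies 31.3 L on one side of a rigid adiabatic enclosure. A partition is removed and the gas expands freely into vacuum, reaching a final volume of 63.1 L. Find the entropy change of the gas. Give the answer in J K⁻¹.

ΔS_gas = 13.9 J/K

No heat is exchanged and no work is done, so the ideal-gas temperature stays constant.
Entropy is a state function; using a reversible isothermal path, ΔS_gas = nR ln(V₂/V₁) = 2.38 × 8.314 × ln(63.1/31.3) = 13.9 J/K.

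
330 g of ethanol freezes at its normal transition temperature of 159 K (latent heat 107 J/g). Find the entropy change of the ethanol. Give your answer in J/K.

Heat released by the substance: Q = −mL = −330 × 107 = −35310 J.
At constant T, ΔS = Q_rev/T = −35310 / 159 = -222 J/K.

ΔS = -222 J/K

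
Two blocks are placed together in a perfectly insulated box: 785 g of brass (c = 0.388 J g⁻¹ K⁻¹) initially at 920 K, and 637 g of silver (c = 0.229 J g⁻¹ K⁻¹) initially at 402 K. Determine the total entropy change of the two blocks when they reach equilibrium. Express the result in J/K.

Energy balance: T_f = (m₁c₁T₁ + m₂c₂T₂)/(m₁c₁ + m₂c₂) = 752.25 K.
ΔS₁ = m₁c₁ ln(T_f/T₁) = 304.58 × ln(752.25/920) = -61.31 J/K.
ΔS₂ = m₂c₂ ln(T_f/T₂) = 145.873 × ln(752.25/402) = 91.41 J/K.
ΔS_total = -61.31 + 91.41 = 30.1 J/K.

ΔS_total = 30.1 J/K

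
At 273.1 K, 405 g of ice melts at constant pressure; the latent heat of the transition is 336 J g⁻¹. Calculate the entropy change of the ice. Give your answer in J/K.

Heat absorbed by the substance: Q = mL = 405 × 336 = 136080 J.
At constant T, ΔS = Q_rev/T = 136080 / 273.1 = 498 J/K.

ΔS = 498 J/K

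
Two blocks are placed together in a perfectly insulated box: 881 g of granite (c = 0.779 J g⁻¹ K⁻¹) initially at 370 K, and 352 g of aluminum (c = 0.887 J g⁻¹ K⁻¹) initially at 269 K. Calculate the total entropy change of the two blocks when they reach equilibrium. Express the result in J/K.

ΔS_total = 10.4 J/K

Energy balance: T_f = (m₁c₁T₁ + m₂c₂T₂)/(m₁c₁ + m₂c₂) = 338.42 K.
ΔS₁ = m₁c₁ ln(T_f/T₁) = 686.299 × ln(338.42/370) = -61.231 J/K.
ΔS₂ = m₂c₂ ln(T_f/T₂) = 312.224 × ln(338.42/269) = 71.678 J/K.
ΔS_total = -61.231 + 71.678 = 10.4 J/K.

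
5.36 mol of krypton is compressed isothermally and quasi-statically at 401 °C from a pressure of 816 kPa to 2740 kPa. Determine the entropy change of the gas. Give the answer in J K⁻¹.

For an isothermal ideal gas ΔS_gas = nR ln(P₁/P₂) = 5.36 × 8.314 × ln(816/2740) = -54 J/K.

ΔS_gas = -54 J/K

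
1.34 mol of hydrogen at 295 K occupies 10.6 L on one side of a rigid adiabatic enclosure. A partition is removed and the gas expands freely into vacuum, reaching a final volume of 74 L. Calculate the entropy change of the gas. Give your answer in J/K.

For an ideal gas in free expansion Q = 0 and W = 0, so T is unchanged.
Entropy is a state function; using a reversible isothermal path, ΔS_gas = nR ln(V₂/V₁) = 1.34 × 8.314 × ln(74/10.6) = 21.6 J/K.

ΔS_gas = 21.6 J/K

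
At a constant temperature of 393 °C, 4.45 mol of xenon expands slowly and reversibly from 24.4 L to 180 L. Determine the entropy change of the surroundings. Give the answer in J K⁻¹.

For an isothermal ideal gas ΔS_gas = nR ln(V₂/V₁) = 4.45 × 8.314 × ln(180/24.4) = 73.9 J/K.
The process is reversible, so ΔS_surr = −ΔS_gas = -73.9 J/K and ΔS_universe = 0.

ΔS_surr = -73.9 J/K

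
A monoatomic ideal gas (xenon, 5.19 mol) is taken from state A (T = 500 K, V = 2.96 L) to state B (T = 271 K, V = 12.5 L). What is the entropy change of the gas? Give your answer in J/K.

ΔS = 22.5 J/K

Entropy is a state function: ΔS = nC_V ln(T₂/T₁) + nR ln(V₂/V₁), with C_V = 3R/2 = 12.47 J mol⁻¹ K⁻¹ for a monoatomic ideal gas.
ΔS = 5.19 × [12.47 × ln(271/500) + 8.314 × ln(12.5/2.96)] = 22.5 J/K.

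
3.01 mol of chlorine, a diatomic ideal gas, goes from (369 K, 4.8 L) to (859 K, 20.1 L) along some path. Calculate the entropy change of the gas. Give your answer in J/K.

ΔS = 88.7 J/K

Entropy is a state function: ΔS = nC_V ln(T₂/T₁) + nR ln(V₂/V₁), with C_V = 5R/2 = 20.79 J mol⁻¹ K⁻¹ for a diatomic ideal gas.
ΔS = 3.01 × [20.79 × ln(859/369) + 8.314 × ln(20.1/4.8)] = 88.7 J/K.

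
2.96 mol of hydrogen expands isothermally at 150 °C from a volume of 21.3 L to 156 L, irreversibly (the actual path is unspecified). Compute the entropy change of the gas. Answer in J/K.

ΔS_gas = 49 J/K

Entropy is a state function, so ΔS_gas depends only on the end states.
For an isothermal ideal gas ΔS_gas = nR ln(V₂/V₁) = 2.96 × 8.314 × ln(156/21.3) = 49 J/K.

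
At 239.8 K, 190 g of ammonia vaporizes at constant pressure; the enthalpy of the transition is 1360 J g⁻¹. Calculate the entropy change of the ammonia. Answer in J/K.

Heat absorbed by the substance: Q = mL = 190 × 1360 = 258400 J.
At constant T, ΔS = Q_rev/T = 258400 / 239.8 = 1080 J/K.

ΔS = 1080 J/K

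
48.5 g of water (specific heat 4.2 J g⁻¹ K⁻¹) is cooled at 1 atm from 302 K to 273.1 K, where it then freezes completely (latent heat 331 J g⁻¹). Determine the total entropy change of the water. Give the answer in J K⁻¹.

ΔS = -79.3 J/K

Cooling step: ΔS₁ = m c ln(T_tr/T_i) = 48.5 × 4.2 × ln(273.1/302) = -20.49 J/K.
Phase change: ΔS₂ = −mL/T_tr = −48.5 × 331 / 273.1 = -58.78 J/K.
ΔS_total = (-20.49) + (-58.78) = -79.3 J/K.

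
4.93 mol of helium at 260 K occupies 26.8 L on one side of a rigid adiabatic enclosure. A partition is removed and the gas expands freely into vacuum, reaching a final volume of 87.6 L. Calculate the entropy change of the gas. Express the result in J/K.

No heat is exchanged and no work is done, so the ideal-gas temperature stays constant.
Entropy is a state function; using a reversible isothermal path, ΔS_gas = nR ln(V₂/V₁) = 4.93 × 8.314 × ln(87.6/26.8) = 48.5 J/K.

ΔS_gas = 48.5 J/K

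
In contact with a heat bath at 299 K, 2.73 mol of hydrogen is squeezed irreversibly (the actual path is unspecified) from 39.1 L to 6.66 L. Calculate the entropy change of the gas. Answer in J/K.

Entropy is a state function, so ΔS_gas depends only on the end states.
For an isothermal ideal gas ΔS_gas = nR ln(V₂/V₁) = 2.73 × 8.314 × ln(6.66/39.1) = -40.2 J/K.

ΔS_gas = -40.2 J/K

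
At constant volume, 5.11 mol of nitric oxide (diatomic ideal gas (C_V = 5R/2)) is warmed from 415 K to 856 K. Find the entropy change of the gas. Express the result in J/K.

ΔS = 76.9 J/K

At constant volume, ΔS = nC_V ln(T₂/T₁) with C_V = 5R/2 = 20.79 J mol⁻¹ K⁻¹.
ΔS = 5.11 × 20.79 × ln(856/415) = 76.9 J/K.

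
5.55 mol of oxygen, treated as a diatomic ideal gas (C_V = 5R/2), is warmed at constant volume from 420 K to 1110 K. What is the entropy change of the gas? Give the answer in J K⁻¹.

At constant volume, ΔS = nC_V ln(T₂/T₁) with C_V = 5R/2 = 20.79 J mol⁻¹ K⁻¹.
ΔS = 5.55 × 20.79 × ln(1110/420) = 112 J/K.

ΔS = 112 J/K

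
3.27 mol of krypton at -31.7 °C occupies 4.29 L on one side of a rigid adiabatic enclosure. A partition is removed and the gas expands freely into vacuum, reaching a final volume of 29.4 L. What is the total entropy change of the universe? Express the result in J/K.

For an ideal gas in free expansion Q = 0 and W = 0, so T is unchanged.
Entropy is a state function; using a reversible isothermal path, ΔS_gas = nR ln(V₂/V₁) = 3.27 × 8.314 × ln(29.4/4.29) = 52.3 J/K.
The insulated surroundings exchange no heat, so ΔS_surr = 0 and ΔS_universe = ΔS_gas.

ΔS_universe = 52.3 J/K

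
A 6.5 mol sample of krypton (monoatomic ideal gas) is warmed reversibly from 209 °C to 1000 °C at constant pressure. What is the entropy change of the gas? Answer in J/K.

ΔS = 131 J/K

In kelvin: T₁ = 482.15 K, T₂ = 1273.15 K. At constant pressure, ΔS = nC_p ln(T₂/T₁) with C_p = 5R/2 = 20.79 J mol⁻¹ K⁻¹.
ΔS = 6.5 × 20.79 × ln(1273.15/482.15) = 131 J/K.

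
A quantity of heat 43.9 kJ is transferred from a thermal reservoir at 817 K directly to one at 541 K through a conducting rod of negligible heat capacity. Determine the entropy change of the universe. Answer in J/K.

ΔS_hot = −Q/T_H = −43900/817 = -53.73 J/K and ΔS_cold = +Q/T_C = 43900/541 = 81.15 J/K.
ΔS_total = -53.73 + 81.15 = 27.4 J/K, positive as the second law requires.

ΔS_total = 27.4 J/K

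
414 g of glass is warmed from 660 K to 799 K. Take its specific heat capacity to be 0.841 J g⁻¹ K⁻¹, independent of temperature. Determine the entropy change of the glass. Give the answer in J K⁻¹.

ΔS = 66.5 J/K

ΔS = ∫dQ_rev/T = m c ln(T₂/T₁) = 414 × 0.841 × ln(799/660) = 66.5 J/K.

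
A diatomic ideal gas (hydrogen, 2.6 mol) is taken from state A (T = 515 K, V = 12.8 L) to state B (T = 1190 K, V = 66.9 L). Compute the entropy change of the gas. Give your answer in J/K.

Entropy is a state function: ΔS = nC_V ln(T₂/T₁) + nR ln(V₂/V₁), with C_V = 5R/2 = 20.79 J mol⁻¹ K⁻¹ for a diatomic ideal gas.
ΔS = 2.6 × [20.79 × ln(1190/515) + 8.314 × ln(66.9/12.8)] = 81 J/K.

ΔS = 81 J/K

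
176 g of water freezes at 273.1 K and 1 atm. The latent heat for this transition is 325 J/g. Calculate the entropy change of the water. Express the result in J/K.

Heat released by the substance: Q = −mL = −176 × 325 = −57200 J.
At constant T, ΔS = Q_rev/T = −57200 / 273.1 = -209 J/K.

ΔS = -209 J/K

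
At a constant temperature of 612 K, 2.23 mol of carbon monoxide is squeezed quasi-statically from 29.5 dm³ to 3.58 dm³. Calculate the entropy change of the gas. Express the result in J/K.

For an isothermal ideal gas ΔS_gas = nR ln(V₂/V₁) = 2.23 × 8.314 × ln(3.58/29.5) = -39.1 J/K.

ΔS_gas = -39.1 J/K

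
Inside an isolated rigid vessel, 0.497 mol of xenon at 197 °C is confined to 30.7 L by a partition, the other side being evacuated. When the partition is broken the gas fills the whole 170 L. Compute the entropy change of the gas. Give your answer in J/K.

ΔS_gas = 7.07 J/K

No heat is exchanged and no work is done, so the ideal-gas temperature stays constant.
Entropy is a state function; using a reversible isothermal path, ΔS_gas = nR ln(V₂/V₁) = 0.497 × 8.314 × ln(170/30.7) = 7.07 J/K.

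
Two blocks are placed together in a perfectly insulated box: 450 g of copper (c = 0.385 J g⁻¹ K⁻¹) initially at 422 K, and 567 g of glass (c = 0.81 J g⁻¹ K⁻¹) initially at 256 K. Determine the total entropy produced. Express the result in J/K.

Energy balance: T_f = (m₁c₁T₁ + m₂c₂T₂)/(m₁c₁ + m₂c₂) = 301.47 K.
ΔS₁ = m₁c₁ ln(T_f/T₁) = 173.25 × ln(301.47/422) = -58.27 J/K.
ΔS₂ = m₂c₂ ln(T_f/T₂) = 459.27 × ln(301.47/256) = 75.08 J/K.
ΔS_total = -58.27 + 75.08 = 16.8 J/K.

ΔS_total = 16.8 J/K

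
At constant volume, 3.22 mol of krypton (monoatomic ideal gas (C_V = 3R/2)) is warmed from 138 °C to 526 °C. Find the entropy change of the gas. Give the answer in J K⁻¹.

ΔS = 26.7 J/K

In kelvin: T₁ = 411.15 K, T₂ = 799.15 K. At constant volume, ΔS = nC_V ln(T₂/T₁) with C_V = 3R/2 = 12.47 J mol⁻¹ K⁻¹.
ΔS = 3.22 × 12.47 × ln(799.15/411.15) = 26.7 J/K.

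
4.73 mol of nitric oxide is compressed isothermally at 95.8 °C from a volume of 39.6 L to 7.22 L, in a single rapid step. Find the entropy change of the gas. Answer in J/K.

ΔS_gas = -66.9 J/K

Entropy is a state function, so ΔS_gas depends only on the end states.
For an isothermal ideal gas ΔS_gas = nR ln(V₂/V₁) = 4.73 × 8.314 × ln(7.22/39.6) = -66.9 J/K.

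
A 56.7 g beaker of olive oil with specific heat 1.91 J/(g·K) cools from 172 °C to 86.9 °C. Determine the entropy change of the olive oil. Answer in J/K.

In kelvin: T₁ = 445.15 K, T₂ = 360.05 K. ΔS = ∫dQ_rev/T = m c ln(T₂/T₁) = 56.7 × 1.91 × ln(360.05/445.15) = -23 J/K.

ΔS = -23 J/K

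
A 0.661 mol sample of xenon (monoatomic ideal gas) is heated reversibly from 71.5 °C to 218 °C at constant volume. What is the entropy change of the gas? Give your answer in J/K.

In kelvin: T₁ = 344.65 K, T₂ = 491.15 K. At constant volume, ΔS = nC_V ln(T₂/T₁) with C_V = 3R/2 = 12.47 J mol⁻¹ K⁻¹.
ΔS = 0.661 × 12.47 × ln(491.15/344.65) = 2.92 J/K.

ΔS = 2.92 J/K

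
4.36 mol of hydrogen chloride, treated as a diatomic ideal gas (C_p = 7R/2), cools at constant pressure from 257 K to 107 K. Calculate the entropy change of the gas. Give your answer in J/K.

At constant pressure, ΔS = nC_p ln(T₂/T₁) with C_p = 7R/2 = 29.1 J mol⁻¹ K⁻¹.
ΔS = 4.36 × 29.1 × ln(107/257) = -111 J/K.

ΔS = -111 J/K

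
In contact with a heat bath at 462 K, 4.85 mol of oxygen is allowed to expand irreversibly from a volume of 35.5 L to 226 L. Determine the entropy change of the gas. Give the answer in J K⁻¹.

Entropy is a state function, so ΔS_gas depends only on the end states.
For an isothermal ideal gas ΔS_gas = nR ln(V₂/V₁) = 4.85 × 8.314 × ln(226/35.5) = 74.6 J/K.

ΔS_gas = 74.6 J/K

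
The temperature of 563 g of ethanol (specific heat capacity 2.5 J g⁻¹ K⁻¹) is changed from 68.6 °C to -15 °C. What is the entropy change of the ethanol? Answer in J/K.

ΔS = -395 J/K

In kelvin: T₁ = 341.75 K, T₂ = 258.15 K. ΔS = ∫dQ_rev/T = m c ln(T₂/T₁) = 563 × 2.5 × ln(258.15/341.75) = -395 J/K.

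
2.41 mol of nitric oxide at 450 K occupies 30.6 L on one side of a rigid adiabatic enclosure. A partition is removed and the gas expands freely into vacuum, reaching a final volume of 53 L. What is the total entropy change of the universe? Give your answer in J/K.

For an ideal gas in free expansion Q = 0 and W = 0, so T is unchanged.
Entropy is a state function; using a reversible isothermal path, ΔS_gas = nR ln(V₂/V₁) = 2.41 × 8.314 × ln(53/30.6) = 11 J/K.
The insulated surroundings exchange no heat, so ΔS_surr = 0 and ΔS_universe = ΔS_gas.

ΔS_universe = 11 J/K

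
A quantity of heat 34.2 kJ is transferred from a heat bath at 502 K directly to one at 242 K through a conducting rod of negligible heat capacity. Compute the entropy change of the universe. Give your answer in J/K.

ΔS_hot = −Q/T_H = −34200/502 = -68.13 J/K and ΔS_cold = +Q/T_C = 34200/242 = 141.3 J/K.
ΔS_total = -68.13 + 141.3 = 73.2 J/K, positive as the second law requires.

ΔS_total = 73.2 J/K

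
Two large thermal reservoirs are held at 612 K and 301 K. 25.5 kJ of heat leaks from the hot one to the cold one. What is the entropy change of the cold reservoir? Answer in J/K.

The cold reservoir gains heat Q, so ΔS_cold = +Q/T_C = 25500/301 = 84.7 J/K.

ΔS_cold = 84.7 J/K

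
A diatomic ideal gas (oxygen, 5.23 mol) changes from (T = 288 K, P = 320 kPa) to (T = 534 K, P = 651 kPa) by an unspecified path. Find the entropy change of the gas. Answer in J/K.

ΔS = 63.1 J/K

ΔS = nC_p ln(T₂/T₁) − nR ln(P₂/P₁), with C_p = 7R/2 = 29.1 J mol⁻¹ K⁻¹ for a diatomic ideal gas.
ΔS = 5.23 × [29.1 × ln(534/288) − 8.314 × ln(651/320)] = 63.1 J/K.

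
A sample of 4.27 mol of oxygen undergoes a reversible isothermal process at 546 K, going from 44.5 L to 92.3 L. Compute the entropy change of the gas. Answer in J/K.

ΔS_gas = 25.9 J/K

For an isothermal ideal gas ΔS_gas = nR ln(V₂/V₁) = 4.27 × 8.314 × ln(92.3/44.5) = 25.9 J/K.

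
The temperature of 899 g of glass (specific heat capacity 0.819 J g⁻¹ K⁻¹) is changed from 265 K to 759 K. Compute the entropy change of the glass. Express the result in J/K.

ΔS = 775 J/K

ΔS = ∫dQ_rev/T = m c ln(T₂/T₁) = 899 × 0.819 × ln(759/265) = 775 J/K.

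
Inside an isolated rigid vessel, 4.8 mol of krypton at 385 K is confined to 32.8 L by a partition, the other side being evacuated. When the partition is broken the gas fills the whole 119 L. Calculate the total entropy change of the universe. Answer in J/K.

No heat is exchanged and no work is done, so the ideal-gas temperature stays constant.
Entropy is a state function; using a reversible isothermal path, ΔS_gas = nR ln(V₂/V₁) = 4.8 × 8.314 × ln(119/32.8) = 51.4 J/K.
The insulated surroundings exchange no heat, so ΔS_surr = 0 and ΔS_universe = ΔS_gas.

ΔS_universe = 51.4 J/K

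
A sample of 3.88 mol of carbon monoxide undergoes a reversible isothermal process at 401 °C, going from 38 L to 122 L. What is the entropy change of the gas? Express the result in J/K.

For an isothermal ideal gas ΔS_gas = nR ln(V₂/V₁) = 3.88 × 8.314 × ln(122/38) = 37.6 J/K.

ΔS_gas = 37.6 J/K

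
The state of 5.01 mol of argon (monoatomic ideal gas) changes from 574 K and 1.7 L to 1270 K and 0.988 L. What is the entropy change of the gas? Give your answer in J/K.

ΔS = 27 J/K

Entropy is a state function: ΔS = nC_V ln(T₂/T₁) + nR ln(V₂/V₁), with C_V = 3R/2 = 12.47 J mol⁻¹ K⁻¹ for a monoatomic ideal gas.
ΔS = 5.01 × [12.47 × ln(1270/574) + 8.314 × ln(0.988/1.7)] = 27 J/K.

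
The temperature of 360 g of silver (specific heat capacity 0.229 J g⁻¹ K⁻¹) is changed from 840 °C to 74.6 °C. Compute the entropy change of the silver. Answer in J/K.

In kelvin: T₁ = 1113.15 K, T₂ = 347.75 K. ΔS = ∫dQ_rev/T = m c ln(T₂/T₁) = 360 × 0.229 × ln(347.75/1113.15) = -95.9 J/K.

ΔS = -95.9 J/K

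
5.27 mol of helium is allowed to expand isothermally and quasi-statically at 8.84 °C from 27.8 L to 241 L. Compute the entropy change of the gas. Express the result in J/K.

For an isothermal ideal gas ΔS_gas = nR ln(V₂/V₁) = 5.27 × 8.314 × ln(241/27.8) = 94.6 J/K.

ΔS_gas = 94.6 J/K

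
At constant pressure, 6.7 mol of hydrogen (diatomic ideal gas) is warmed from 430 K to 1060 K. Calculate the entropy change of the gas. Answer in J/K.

At constant pressure, ΔS = nC_p ln(T₂/T₁) with C_p = 7R/2 = 29.1 J mol⁻¹ K⁻¹.
ΔS = 6.7 × 29.1 × ln(1060/430) = 176 J/K.

ΔS = 176 J/K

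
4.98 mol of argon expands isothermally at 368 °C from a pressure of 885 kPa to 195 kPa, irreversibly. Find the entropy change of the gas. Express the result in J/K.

ΔS_gas = 62.6 J/K

Entropy is a state function, so ΔS_gas depends only on the end states.
For an isothermal ideal gas ΔS_gas = nR ln(P₁/P₂) = 4.98 × 8.314 × ln(885/195) = 62.6 J/K.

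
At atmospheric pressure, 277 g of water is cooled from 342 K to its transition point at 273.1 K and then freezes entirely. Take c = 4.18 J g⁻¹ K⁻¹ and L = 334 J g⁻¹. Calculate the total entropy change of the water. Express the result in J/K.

Cooling step: ΔS₁ = m c ln(T_tr/T_i) = 277 × 4.18 × ln(273.1/342) = -260.5 J/K.
Phase change: ΔS₂ = −mL/T_tr = −277 × 334 / 273.1 = -338.8 J/K.
ΔS_total = (-260.5) + (-338.8) = -599 J/K.

ΔS = -599 J/K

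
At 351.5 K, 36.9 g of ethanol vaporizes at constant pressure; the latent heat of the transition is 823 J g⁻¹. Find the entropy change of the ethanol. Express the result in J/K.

ΔS = 86.4 J/K

Heat absorbed by the substance: Q = mL = 36.9 × 823 = 30368.7 J.
At constant T, ΔS = Q_rev/T = 30368.7 / 351.5 = 86.4 J/K.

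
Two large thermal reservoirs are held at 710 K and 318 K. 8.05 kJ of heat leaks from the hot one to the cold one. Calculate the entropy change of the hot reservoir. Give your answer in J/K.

ΔS_hot = -11.3 J/K

The hot reservoir loses heat Q, so ΔS_hot = −Q/T_H = −8050/710 = -11.3 J/K.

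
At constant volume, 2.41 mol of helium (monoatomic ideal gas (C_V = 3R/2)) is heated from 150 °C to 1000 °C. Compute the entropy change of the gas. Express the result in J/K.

ΔS = 33.1 J/K

In kelvin: T₁ = 423.15 K, T₂ = 1273.15 K. At constant volume, ΔS = nC_V ln(T₂/T₁) with C_V = 3R/2 = 12.47 J mol⁻¹ K⁻¹.
ΔS = 2.41 × 12.47 × ln(1273.15/423.15) = 33.1 J/K.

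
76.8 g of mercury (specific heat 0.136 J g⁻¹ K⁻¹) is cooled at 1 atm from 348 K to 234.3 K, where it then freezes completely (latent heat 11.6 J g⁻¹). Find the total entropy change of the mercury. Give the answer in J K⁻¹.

ΔS = -7.93 J/K

Cooling step: ΔS₁ = m c ln(T_tr/T_i) = 76.8 × 0.136 × ln(234.3/348) = -4.132 J/K.
Phase change: ΔS₂ = −mL/T_tr = −76.8 × 11.6 / 234.3 = -3.802 J/K.
ΔS_total = (-4.132) + (-3.802) = -7.93 J/K.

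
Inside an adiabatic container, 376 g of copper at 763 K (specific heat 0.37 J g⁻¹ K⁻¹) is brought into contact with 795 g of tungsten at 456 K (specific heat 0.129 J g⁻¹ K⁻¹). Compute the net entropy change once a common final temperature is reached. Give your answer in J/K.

ΔS_total = 7.54 J/K

Energy balance: T_f = (m₁c₁T₁ + m₂c₂T₂)/(m₁c₁ + m₂c₂) = 632.72 K.
ΔS₁ = m₁c₁ ln(T_f/T₁) = 139.12 × ln(632.72/763) = -26.05 J/K.
ΔS₂ = m₂c₂ ln(T_f/T₂) = 102.555 × ln(632.72/456) = 33.59 J/K.
ΔS_total = -26.05 + 33.59 = 7.54 J/K.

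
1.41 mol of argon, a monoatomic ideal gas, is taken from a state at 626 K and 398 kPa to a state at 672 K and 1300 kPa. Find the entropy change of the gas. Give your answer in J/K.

ΔS = nC_p ln(T₂/T₁) − nR ln(P₂/P₁), with C_p = 5R/2 = 20.79 J mol⁻¹ K⁻¹ for a monoatomic ideal gas.
ΔS = 1.41 × [20.79 × ln(672/626) − 8.314 × ln(1300/398)] = -11.8 J/K.

ΔS = -11.8 J/K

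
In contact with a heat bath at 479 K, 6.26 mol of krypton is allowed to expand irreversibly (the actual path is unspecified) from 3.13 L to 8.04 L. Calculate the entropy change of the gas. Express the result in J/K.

Entropy is a state function, so ΔS_gas depends only on the end states.
For an isothermal ideal gas ΔS_gas = nR ln(V₂/V₁) = 6.26 × 8.314 × ln(8.04/3.13) = 49.1 J/K.

ΔS_gas = 49.1 J/K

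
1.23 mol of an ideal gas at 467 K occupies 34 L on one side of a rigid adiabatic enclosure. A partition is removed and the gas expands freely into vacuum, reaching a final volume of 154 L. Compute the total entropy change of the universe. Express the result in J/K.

For an ideal gas in free expansion Q = 0 and W = 0, so T is unchanged.
Entropy is a state function; using a reversible isothermal path, ΔS_gas = nR ln(V₂/V₁) = 1.23 × 8.314 × ln(154/34) = 15.4 J/K.
The insulated surroundings exchange no heat, so ΔS_surr = 0 and ΔS_universe = ΔS_gas.

ΔS_universe = 15.4 J/K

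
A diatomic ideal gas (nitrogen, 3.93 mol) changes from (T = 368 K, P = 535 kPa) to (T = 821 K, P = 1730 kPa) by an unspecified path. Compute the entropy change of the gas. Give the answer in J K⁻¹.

ΔS = nC_p ln(T₂/T₁) − nR ln(P₂/P₁), with C_p = 7R/2 = 29.1 J mol⁻¹ K⁻¹ for a diatomic ideal gas.
ΔS = 3.93 × [29.1 × ln(821/368) − 8.314 × ln(1730/535)] = 53.4 J/K.

ΔS = 53.4 J/K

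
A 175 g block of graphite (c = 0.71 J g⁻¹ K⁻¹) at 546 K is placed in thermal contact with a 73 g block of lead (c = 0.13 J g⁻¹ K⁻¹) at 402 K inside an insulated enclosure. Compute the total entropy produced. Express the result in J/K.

Energy balance: T_f = (m₁c₁T₁ + m₂c₂T₂)/(m₁c₁ + m₂c₂) = 535.78 K.
ΔS₁ = m₁c₁ ln(T_f/T₁) = 124.25 × ln(535.78/546) = -2.347 J/K.
ΔS₂ = m₂c₂ ln(T_f/T₂) = 9.49 × ln(535.78/402) = 2.726 J/K.
ΔS_total = -2.347 + 2.726 = 0.379 J/K.

ΔS_total = 0.379 J/K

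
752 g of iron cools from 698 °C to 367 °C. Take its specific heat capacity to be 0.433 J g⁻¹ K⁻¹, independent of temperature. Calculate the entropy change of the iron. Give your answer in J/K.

ΔS = -136 J/K

In kelvin: T₁ = 971.15 K, T₂ = 640.15 K. ΔS = ∫dQ_rev/T = m c ln(T₂/T₁) = 752 × 0.433 × ln(640.15/971.15) = -136 J/K.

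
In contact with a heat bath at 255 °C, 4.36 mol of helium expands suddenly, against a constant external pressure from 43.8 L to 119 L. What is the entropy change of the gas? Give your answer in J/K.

Entropy is a state function, so ΔS_gas depends only on the end states.
For an isothermal ideal gas ΔS_gas = nR ln(V₂/V₁) = 4.36 × 8.314 × ln(119/43.8) = 36.2 J/K.

ΔS_gas = 36.2 J/K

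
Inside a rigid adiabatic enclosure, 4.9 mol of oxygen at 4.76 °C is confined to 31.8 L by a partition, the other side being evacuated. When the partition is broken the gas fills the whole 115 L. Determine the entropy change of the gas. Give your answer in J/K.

ΔS_gas = 52.4 J/K

For an ideal gas in free expansion Q = 0 and W = 0, so T is unchanged.
Entropy is a state function; using a reversible isothermal path, ΔS_gas = nR ln(V₂/V₁) = 4.9 × 8.314 × ln(115/31.8) = 52.4 J/K.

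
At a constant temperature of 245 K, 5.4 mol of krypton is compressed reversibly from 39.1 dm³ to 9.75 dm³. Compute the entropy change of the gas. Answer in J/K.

For an isothermal ideal gas ΔS_gas = nR ln(V₂/V₁) = 5.4 × 8.314 × ln(9.75/39.1) = -62.4 J/K.

ΔS_gas = -62.4 J/K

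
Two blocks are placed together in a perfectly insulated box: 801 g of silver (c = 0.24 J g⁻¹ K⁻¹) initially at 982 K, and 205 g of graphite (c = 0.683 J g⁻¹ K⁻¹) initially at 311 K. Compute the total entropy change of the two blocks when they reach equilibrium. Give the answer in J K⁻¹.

Energy balance: T_f = (m₁c₁T₁ + m₂c₂T₂)/(m₁c₁ + m₂c₂) = 699.24 K.
ΔS₁ = m₁c₁ ln(T_f/T₁) = 192.24 × ln(699.24/982) = -65.286 J/K.
ΔS₂ = m₂c₂ ln(T_f/T₂) = 140.015 × ln(699.24/311) = 113.44 J/K.
ΔS_total = -65.286 + 113.44 = 48.2 J/K.

ΔS_total = 48.2 J/K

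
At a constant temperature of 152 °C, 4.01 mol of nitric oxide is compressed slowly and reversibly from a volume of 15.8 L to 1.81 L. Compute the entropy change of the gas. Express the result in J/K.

ΔS_gas = -72.2 J/K

For an isothermal ideal gas ΔS_gas = nR ln(V₂/V₁) = 4.01 × 8.314 × ln(1.81/15.8) = -72.2 J/K.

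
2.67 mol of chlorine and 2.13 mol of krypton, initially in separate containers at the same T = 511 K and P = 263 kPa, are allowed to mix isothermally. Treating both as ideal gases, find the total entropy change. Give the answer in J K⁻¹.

ΔS_mix = 27.4 J/K

Mole fractions: x_A = 2.67/4.8 = 0.556, x_B = 0.444.
ΔS_mix = −R(n_A ln x_A + n_B ln x_B) = −8.314 × (2.67 ln 0.556 + 2.13 ln 0.444) = 27.4 J/K.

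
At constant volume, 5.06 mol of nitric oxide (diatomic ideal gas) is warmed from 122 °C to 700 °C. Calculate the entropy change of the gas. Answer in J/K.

In kelvin: T₁ = 395.15 K, T₂ = 973.15 K. At constant volume, ΔS = nC_V ln(T₂/T₁) with C_V = 5R/2 = 20.79 J mol⁻¹ K⁻¹.
ΔS = 5.06 × 20.79 × ln(973.15/395.15) = 94.8 J/K.

ΔS = 94.8 J/K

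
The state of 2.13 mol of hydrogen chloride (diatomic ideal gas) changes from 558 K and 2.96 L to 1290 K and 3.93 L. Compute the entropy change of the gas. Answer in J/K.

Entropy is a state function: ΔS = nC_V ln(T₂/T₁) + nR ln(V₂/V₁), with C_V = 5R/2 = 20.79 J mol⁻¹ K⁻¹ for a diatomic ideal gas.
ΔS = 2.13 × [20.79 × ln(1290/558) + 8.314 × ln(3.93/2.96)] = 42.1 J/K.

ΔS = 42.1 J/K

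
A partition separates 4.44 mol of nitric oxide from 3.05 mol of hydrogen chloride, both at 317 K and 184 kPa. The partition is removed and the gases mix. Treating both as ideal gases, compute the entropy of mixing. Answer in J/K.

ΔS_mix = 42.1 J/K

Mole fractions: x_A = 4.44/7.49 = 0.593, x_B = 0.407.
ΔS_mix = −R(n_A ln x_A + n_B ln x_B) = −8.314 × (4.44 ln 0.593 + 3.05 ln 0.407) = 42.1 J/K.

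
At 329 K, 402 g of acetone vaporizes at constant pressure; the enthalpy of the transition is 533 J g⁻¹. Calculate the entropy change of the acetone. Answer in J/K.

ΔS = 651 J/K

Heat absorbed by the substance: Q = mL = 402 × 533 = 214266 J.
At constant T, ΔS = Q_rev/T = 214266 / 329 = 651 J/K.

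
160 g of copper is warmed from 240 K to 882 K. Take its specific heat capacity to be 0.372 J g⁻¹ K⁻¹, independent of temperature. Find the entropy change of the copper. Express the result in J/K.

ΔS = 77.5 J/K

ΔS = ∫dQ_rev/T = m c ln(T₂/T₁) = 160 × 0.372 × ln(882/240) = 77.5 J/K.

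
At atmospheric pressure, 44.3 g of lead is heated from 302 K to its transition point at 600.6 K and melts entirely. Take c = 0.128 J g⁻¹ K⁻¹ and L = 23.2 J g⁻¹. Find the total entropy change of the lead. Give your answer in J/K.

ΔS = 5.61 J/K

Warming step: ΔS₁ = m c ln(T_tr/T_i) = 44.3 × 0.128 × ln(600.6/302) = 3.898 J/K.
Phase change: ΔS₂ = +mL/T_tr = 44.3 × 23.2 / 600.6 = 1.711 J/K.
ΔS_total = (3.898) + (1.711) = 5.61 J/K.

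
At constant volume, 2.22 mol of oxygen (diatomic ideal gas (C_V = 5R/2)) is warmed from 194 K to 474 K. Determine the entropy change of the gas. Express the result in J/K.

At constant volume, ΔS = nC_V ln(T₂/T₁) with C_V = 5R/2 = 20.79 J mol⁻¹ K⁻¹.
ΔS = 2.22 × 20.79 × ln(474/194) = 41.2 J/K.

ΔS = 41.2 J/K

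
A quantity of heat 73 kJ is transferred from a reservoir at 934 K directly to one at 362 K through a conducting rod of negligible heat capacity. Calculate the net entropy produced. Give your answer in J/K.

ΔS_hot = −Q/T_H = −73000/934 = -78.1585 J/K and ΔS_cold = +Q/T_C = 73000/362 = 201.657 J/K.
ΔS_total = -78.1585 + 201.657 = 123 J/K, positive as the second law requires.

ΔS_total = 123 J/K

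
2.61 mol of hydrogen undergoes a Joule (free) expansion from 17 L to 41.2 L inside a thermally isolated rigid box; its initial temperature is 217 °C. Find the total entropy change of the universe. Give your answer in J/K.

ΔS_universe = 19.2 J/K

For an ideal gas in free expansion Q = 0 and W = 0, so T is unchanged.
Entropy is a state function; using a reversible isothermal path, ΔS_gas = nR ln(V₂/V₁) = 2.61 × 8.314 × ln(41.2/17) = 19.2 J/K.
The insulated surroundings exchange no heat, so ΔS_surr = 0 and ΔS_universe = ΔS_gas.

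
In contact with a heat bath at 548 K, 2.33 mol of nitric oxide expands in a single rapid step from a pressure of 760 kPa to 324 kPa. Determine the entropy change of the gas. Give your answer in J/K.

Entropy is a state function, so ΔS_gas depends only on the end states.
For an isothermal ideal gas ΔS_gas = nR ln(P₁/P₂) = 2.33 × 8.314 × ln(760/324) = 16.5 J/K.

ΔS_gas = 16.5 J/K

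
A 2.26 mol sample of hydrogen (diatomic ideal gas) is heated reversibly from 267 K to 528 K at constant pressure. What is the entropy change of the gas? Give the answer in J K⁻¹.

At constant pressure, ΔS = nC_p ln(T₂/T₁) with C_p = 7R/2 = 29.1 J mol⁻¹ K⁻¹.
ΔS = 2.26 × 29.1 × ln(528/267) = 44.8 J/K.

ΔS = 44.8 J/K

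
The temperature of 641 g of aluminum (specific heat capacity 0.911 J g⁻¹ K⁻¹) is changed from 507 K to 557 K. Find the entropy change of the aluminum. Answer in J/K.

ΔS = 54.9 J/K

ΔS = ∫dQ_rev/T = m c ln(T₂/T₁) = 641 × 0.911 × ln(557/507) = 54.9 J/K.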